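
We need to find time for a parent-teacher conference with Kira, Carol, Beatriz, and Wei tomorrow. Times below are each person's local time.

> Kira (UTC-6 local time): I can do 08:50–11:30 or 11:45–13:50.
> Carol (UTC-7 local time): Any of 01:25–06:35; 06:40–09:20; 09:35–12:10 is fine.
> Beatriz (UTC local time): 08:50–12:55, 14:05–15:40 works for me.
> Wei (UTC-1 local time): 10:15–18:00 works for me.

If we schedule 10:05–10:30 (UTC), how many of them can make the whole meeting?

2

Kira in UTC: 14:50-17:30, 17:45-19:50 (add 6h to convert from UTC-6).
Carol in UTC: 08:25-13:35, 13:40-16:20, 16:35-19:10 (add 7h to convert from UTC-7).
Beatriz in UTC: 08:50-12:55, 14:05-15:40.
Wei in UTC: 11:15-19:00 (add 1h to convert from UTC-1).
Carol and Beatriz can make the full 10:05-10:30 slot — that's 2.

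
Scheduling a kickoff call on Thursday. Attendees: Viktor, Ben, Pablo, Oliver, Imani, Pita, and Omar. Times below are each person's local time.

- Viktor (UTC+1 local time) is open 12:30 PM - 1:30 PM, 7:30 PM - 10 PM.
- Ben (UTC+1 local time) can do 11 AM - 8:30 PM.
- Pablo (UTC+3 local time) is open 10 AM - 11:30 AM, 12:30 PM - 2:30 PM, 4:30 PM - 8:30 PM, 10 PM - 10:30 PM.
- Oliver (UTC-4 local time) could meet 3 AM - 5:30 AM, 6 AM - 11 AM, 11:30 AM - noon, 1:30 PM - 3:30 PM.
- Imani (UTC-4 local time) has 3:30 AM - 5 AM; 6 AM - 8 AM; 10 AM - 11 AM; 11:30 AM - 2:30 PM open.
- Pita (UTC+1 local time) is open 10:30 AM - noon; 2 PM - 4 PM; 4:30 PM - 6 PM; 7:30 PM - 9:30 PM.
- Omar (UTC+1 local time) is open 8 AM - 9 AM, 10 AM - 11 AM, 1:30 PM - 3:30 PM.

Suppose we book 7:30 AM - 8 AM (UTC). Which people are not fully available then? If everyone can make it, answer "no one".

Ben, Pita, Viktor

Viktor in UTC: 11:30-12:30, 18:30-21:00 (subtract 1h to convert from UTC+1).
Ben in UTC: 10:00-19:30 (subtract 1h to convert from UTC+1).
Pablo in UTC: 07:00-08:30, 09:30-11:30, 13:30-17:30, 19:00-19:30 (subtract 3h to convert from UTC+3).
Oliver in UTC: 07:00-09:30, 10:00-15:00, 15:30-16:00, 17:30-19:30 (add 4h to convert from UTC-4).
Imani in UTC: 07:30-09:00, 10:00-12:00, 14:00-15:00, 15:30-18:30 (add 4h to convert from UTC-4).
Pita in UTC: 09:30-11:00, 13:00-15:00, 15:30-17:00, 18:30-20:30 (subtract 1h to convert from UTC+1).
Omar in UTC: 07:00-08:00, 09:00-10:00, 12:30-14:30 (subtract 1h to convert from UTC+1).
Viktor: not fully free for 07:30-08:00. Ben: not fully free for 07:30-08:00. Pablo: free for 07:30-08:00. Oliver: free for 07:30-08:00. Imani: free for 07:30-08:00. Pita: not fully free for 07:30-08:00. Omar: free for 07:30-08:00.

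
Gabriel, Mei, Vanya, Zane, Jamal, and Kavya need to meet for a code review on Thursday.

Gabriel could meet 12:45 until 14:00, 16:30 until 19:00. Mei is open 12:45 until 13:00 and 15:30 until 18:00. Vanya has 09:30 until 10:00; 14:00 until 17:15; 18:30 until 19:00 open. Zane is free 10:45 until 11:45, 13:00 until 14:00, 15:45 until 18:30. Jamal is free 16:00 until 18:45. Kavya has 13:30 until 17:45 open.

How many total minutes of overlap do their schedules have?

Gabriel ∩ Mei: 12:45-13:00, 16:30-18:00.
Gabriel ∩ Mei ∩ Vanya: 16:30-17:15.
Gabriel ∩ Mei ∩ Vanya ∩ Zane: 16:30-17:15.
Gabriel ∩ Mei ∩ Vanya ∩ Zane ∩ Jamal: 16:30-17:15.
Gabriel ∩ Mei ∩ Vanya ∩ Zane ∩ Jamal ∩ Kavya: 16:30-17:15.
That's a single block of 45 minutes.

45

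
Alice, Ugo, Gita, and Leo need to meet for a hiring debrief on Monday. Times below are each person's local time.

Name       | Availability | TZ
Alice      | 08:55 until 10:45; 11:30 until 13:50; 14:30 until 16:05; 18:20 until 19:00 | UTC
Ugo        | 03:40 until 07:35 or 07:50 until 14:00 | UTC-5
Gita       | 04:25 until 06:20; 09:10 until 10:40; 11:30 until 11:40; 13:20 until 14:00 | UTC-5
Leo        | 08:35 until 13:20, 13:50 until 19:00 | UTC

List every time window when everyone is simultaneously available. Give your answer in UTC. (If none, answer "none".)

Alice in UTC: 08:55-10:45, 11:30-13:50, 14:30-16:05, 18:20-19:00.
Ugo in UTC: 08:40-12:35, 12:50-19:00 (add 5h to convert from UTC-5).
Gita in UTC: 09:25-11:20, 14:10-15:40, 16:30-16:40, 18:20-19:00 (add 5h to convert from UTC-5).
Leo in UTC: 08:35-13:20, 13:50-19:00.
Alice ∩ Ugo: 08:55-10:45, 11:30-12:35, 12:50-13:50, 14:30-16:05, 18:20-19:00.
Alice ∩ Ugo ∩ Gita: 09:25-10:45, 14:30-15:40, 18:20-19:00.
Alice ∩ Ugo ∩ Gita ∩ Leo: 09:25-10:45, 14:30-15:40, 18:20-19:00.

09:25-10:45, 14:30-15:40, 18:20-19:00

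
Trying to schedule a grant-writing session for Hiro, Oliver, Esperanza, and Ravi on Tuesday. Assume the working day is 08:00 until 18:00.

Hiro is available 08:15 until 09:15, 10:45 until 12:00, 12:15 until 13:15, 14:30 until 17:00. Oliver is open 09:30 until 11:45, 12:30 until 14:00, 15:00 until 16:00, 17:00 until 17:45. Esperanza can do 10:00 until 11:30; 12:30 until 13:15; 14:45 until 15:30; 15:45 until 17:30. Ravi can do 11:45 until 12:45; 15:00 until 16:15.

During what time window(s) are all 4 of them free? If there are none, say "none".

12:30-12:45, 15:00-15:30, 15:45-16:00

Hiro ∩ Oliver: 10:45-11:45, 12:30-13:15, 15:00-16:00.
Hiro ∩ Oliver ∩ Esperanza: 10:45-11:30, 12:30-13:15, 15:00-15:30, 15:45-16:00.
Hiro ∩ Oliver ∩ Esperanza ∩ Ravi: 12:30-12:45, 15:00-15:30, 15:45-16:00.
Those are the intersection windows.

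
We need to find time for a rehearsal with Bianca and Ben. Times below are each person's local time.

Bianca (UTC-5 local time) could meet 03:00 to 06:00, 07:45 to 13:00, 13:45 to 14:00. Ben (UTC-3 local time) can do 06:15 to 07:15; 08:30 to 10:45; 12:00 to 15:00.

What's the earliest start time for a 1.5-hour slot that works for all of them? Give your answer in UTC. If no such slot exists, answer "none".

15:00

Bianca in UTC: 08:00-11:00, 12:45-18:00, 18:45-19:00 (add 5h to convert from UTC-5).
Ben in UTC: 09:15-10:15, 11:30-13:45, 15:00-18:00 (add 3h to convert from UTC-3).
Bianca ∩ Ben: 09:15-10:15, 12:45-13:45, 15:00-18:00.
The first common window of at least 90 minutes is 15:00-18:00, so the earliest start is 15:00.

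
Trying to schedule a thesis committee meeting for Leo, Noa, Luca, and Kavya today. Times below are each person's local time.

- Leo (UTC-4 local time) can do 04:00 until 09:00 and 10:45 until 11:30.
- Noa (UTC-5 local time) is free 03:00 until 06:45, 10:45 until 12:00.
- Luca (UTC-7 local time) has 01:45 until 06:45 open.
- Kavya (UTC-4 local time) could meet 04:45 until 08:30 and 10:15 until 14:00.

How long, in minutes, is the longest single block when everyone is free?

Leo in UTC: 08:00-13:00, 14:45-15:30 (add 4h to convert from UTC-4).
Noa in UTC: 08:00-11:45, 15:45-17:00 (add 5h to convert from UTC-5).
Luca in UTC: 08:45-13:45 (add 7h to convert from UTC-7).
Kavya in UTC: 08:45-12:30, 14:15-18:00 (add 4h to convert from UTC-4).
Leo ∩ Noa: 08:00-11:45.
Leo ∩ Noa ∩ Luca: 08:45-11:45.
Leo ∩ Noa ∩ Luca ∩ Kavya: 08:45-11:45.
The longest is 08:45-11:45 at 180 minutes.

180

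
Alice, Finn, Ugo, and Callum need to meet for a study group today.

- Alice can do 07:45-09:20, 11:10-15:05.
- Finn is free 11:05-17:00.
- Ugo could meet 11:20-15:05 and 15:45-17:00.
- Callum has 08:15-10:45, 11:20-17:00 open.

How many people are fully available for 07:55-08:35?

Alice can make the full 07:55-08:35 slot — that's 1.

1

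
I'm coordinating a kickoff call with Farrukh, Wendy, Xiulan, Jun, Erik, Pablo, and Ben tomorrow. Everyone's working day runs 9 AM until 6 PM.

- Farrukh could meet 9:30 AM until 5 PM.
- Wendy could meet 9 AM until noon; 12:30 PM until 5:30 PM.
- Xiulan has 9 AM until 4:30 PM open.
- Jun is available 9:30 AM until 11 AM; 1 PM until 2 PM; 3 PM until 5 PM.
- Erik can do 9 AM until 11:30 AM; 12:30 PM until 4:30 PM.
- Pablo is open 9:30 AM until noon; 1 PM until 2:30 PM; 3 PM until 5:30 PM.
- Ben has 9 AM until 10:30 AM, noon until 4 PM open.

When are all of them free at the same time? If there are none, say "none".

Farrukh ∩ Wendy: 09:30-12:00, 12:30-17:00.
Farrukh ∩ Wendy ∩ Xiulan: 09:30-12:00, 12:30-16:30.
Farrukh ∩ Wendy ∩ Xiulan ∩ Jun: 09:30-11:00, 13:00-14:00, 15:00-16:30.
Farrukh ∩ Wendy ∩ Xiulan ∩ Jun ∩ Erik: 09:30-11:00, 13:00-14:00, 15:00-16:30.
Farrukh ∩ Wendy ∩ Xiulan ∩ Jun ∩ Erik ∩ Pablo: 09:30-11:00, 13:00-14:00, 15:00-16:30.
Farrukh ∩ Wendy ∩ Xiulan ∩ Jun ∩ Erik ∩ Pablo ∩ Ben: 09:30-10:30, 13:00-14:00, 15:00-16:00.

09:30-10:30, 13:00-14:00, 15:00-16:00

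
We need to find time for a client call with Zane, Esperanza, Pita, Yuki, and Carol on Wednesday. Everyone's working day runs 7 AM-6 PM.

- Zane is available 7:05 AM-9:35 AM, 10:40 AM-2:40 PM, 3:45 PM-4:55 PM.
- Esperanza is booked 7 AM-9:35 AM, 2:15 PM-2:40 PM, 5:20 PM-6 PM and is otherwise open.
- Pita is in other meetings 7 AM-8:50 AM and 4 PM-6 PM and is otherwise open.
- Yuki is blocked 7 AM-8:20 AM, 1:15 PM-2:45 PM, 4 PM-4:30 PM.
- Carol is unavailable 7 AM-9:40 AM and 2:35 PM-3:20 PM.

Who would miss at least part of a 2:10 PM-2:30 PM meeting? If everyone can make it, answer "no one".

Esperanza, Yuki

Zane free: 07:05-09:35, 10:40-14:40, 15:45-16:55.
Esperanza free: 09:35-14:15, 14:40-17:20 (invert busy blocks within the working day).
Pita free: 08:50-16:00 (invert busy blocks within the working day).
Yuki free: 08:20-13:15, 14:45-16:00, 16:30-18:00 (invert busy blocks within the working day).
Carol free: 09:40-14:35, 15:20-18:00 (invert busy blocks within the working day).
Zane: free for 14:10-14:30. Esperanza: not fully free for 14:10-14:30. Pita: free for 14:10-14:30. Yuki: not fully free for 14:10-14:30. Carol: free for 14:10-14:30.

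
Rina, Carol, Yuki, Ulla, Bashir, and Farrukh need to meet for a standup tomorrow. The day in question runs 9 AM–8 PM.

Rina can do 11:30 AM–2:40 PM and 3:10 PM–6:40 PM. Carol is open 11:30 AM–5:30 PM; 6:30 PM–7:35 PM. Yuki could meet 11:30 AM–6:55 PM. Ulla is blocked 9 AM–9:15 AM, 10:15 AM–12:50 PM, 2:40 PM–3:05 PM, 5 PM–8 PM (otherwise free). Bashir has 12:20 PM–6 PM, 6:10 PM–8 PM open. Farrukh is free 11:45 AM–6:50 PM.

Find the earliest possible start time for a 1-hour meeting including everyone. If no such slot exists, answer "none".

Rina free: 11:30-14:40, 15:10-18:40.
Carol free: 11:30-17:30, 18:30-19:35.
Yuki free: 11:30-18:55.
Ulla free: 09:15-10:15, 12:50-14:40, 15:05-17:00 (invert busy blocks within the working day).
Bashir free: 12:20-18:00, 18:10-20:00.
Farrukh free: 11:45-18:50.
Rina ∩ Carol: 11:30-14:40, 15:10-17:30, 18:30-18:40.
Rina ∩ Carol ∩ Yuki: 11:30-14:40, 15:10-17:30, 18:30-18:40.
Rina ∩ Carol ∩ Yuki ∩ Ulla: 12:50-14:40, 15:10-17:00.
Rina ∩ Carol ∩ Yuki ∩ Ulla ∩ Bashir: 12:50-14:40, 15:10-17:00.
Rina ∩ Carol ∩ Yuki ∩ Ulla ∩ Bashir ∩ Farrukh: 12:50-14:40, 15:10-17:00.
The first common window of at least 60 minutes is 12:50-14:40, so the earliest start is 12:50.

12:50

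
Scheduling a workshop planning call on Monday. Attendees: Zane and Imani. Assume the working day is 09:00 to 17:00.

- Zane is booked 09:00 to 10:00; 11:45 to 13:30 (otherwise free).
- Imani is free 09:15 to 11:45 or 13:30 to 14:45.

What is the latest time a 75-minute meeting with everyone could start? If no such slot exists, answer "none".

13:30

Zane free: 10:00-11:45, 13:30-17:00 (invert busy blocks within the working day).
Imani free: 09:15-11:45, 13:30-14:45.
Zane ∩ Imani: 10:00-11:45, 13:30-14:45.
The last common window of at least 75 minutes is 13:30-14:45; a 75-minute meeting can start as late as 13:30 and still end by 14:45.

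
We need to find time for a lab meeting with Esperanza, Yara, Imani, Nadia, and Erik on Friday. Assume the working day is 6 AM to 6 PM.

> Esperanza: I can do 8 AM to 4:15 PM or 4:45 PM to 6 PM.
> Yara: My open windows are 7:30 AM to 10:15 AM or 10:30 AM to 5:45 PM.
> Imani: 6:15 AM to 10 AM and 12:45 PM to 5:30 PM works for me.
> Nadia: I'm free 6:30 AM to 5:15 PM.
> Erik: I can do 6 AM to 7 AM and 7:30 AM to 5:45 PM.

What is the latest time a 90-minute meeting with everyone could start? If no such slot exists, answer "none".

14:45

Esperanza ∩ Yara: 08:00-10:15, 10:30-16:15, 16:45-17:45.
Esperanza ∩ Yara ∩ Imani: 08:00-10:00, 12:45-16:15, 16:45-17:30.
Esperanza ∩ Yara ∩ Imani ∩ Nadia: 08:00-10:00, 12:45-16:15, 16:45-17:15.
Esperanza ∩ Yara ∩ Imani ∩ Nadia ∩ Erik: 08:00-10:00, 12:45-16:15, 16:45-17:15.
Those are the intersection windows.
The last common window of at least 90 minutes is 12:45-16:15; a 90-minute meeting can start as late as 14:45 and still end by 16:15.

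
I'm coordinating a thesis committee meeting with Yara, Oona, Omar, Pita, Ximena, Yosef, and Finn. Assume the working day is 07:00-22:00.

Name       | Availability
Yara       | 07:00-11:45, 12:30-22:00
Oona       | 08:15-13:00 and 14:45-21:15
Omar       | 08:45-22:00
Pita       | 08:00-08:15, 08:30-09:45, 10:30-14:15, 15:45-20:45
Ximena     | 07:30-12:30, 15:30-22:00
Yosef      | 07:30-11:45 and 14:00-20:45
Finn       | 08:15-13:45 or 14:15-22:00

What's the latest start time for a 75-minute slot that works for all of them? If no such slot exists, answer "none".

Yara ∩ Oona: 08:15-11:45, 12:30-13:00, 14:45-21:15.
Yara ∩ Oona ∩ Omar: 08:45-11:45, 12:30-13:00, 14:45-21:15.
Yara ∩ Oona ∩ Omar ∩ Pita: 08:45-09:45, 10:30-11:45, 12:30-13:00, 15:45-20:45.
Yara ∩ Oona ∩ Omar ∩ Pita ∩ Ximena: 08:45-09:45, 10:30-11:45, 15:45-20:45.
Yara ∩ Oona ∩ Omar ∩ Pita ∩ Ximena ∩ Yosef: 08:45-09:45, 10:30-11:45, 15:45-20:45.
Yara ∩ Oona ∩ Omar ∩ Pita ∩ Ximena ∩ Yosef ∩ Finn: 08:45-09:45, 10:30-11:45, 15:45-20:45.
The last common window of at least 75 minutes is 15:45-20:45; a 75-minute meeting can start as late as 19:30 and still end by 20:45.

19:30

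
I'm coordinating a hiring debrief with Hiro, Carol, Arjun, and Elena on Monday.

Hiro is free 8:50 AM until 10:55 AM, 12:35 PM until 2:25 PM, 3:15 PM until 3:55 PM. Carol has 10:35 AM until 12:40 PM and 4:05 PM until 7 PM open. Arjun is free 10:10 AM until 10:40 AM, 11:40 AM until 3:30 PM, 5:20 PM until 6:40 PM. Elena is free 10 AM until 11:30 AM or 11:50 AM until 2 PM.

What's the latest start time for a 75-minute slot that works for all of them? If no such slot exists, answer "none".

Hiro ∩ Carol: 10:35-10:55, 12:35-12:40.
Hiro ∩ Carol ∩ Arjun: 10:35-10:40, 12:35-12:40.
Hiro ∩ Carol ∩ Arjun ∩ Elena: 10:35-10:40, 12:35-12:40.
Those are the intersection windows.
No common window is at least 75 minutes long.

none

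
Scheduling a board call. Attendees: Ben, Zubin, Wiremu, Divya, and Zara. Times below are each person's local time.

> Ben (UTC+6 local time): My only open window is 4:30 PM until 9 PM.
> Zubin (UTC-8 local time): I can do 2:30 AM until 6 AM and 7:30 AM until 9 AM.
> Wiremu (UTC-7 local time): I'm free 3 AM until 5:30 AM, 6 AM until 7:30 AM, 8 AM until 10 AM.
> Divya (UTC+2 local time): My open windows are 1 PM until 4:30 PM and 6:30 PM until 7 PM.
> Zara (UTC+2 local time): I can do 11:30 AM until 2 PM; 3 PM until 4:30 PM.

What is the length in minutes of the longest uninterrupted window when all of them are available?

Ben in UTC: 10:30-15:00 (subtract 6h to convert from UTC+6).
Zubin in UTC: 10:30-14:00, 15:30-17:00 (add 8h to convert from UTC-8).
Wiremu in UTC: 10:00-12:30, 13:00-14:30, 15:00-17:00 (add 7h to convert from UTC-7).
Divya in UTC: 11:00-14:30, 16:30-17:00 (subtract 2h to convert from UTC+2).
Zara in UTC: 09:30-12:00, 13:00-14:30 (subtract 2h to convert from UTC+2).
Ben ∩ Zubin: 10:30-14:00.
Ben ∩ Zubin ∩ Wiremu: 10:30-12:30, 13:00-14:00.
Ben ∩ Zubin ∩ Wiremu ∩ Divya: 11:00-12:30, 13:00-14:00.
Ben ∩ Zubin ∩ Wiremu ∩ Divya ∩ Zara: 11:00-12:00, 13:00-14:00.
The longest is 11:00-12:00 at 60 minutes.

60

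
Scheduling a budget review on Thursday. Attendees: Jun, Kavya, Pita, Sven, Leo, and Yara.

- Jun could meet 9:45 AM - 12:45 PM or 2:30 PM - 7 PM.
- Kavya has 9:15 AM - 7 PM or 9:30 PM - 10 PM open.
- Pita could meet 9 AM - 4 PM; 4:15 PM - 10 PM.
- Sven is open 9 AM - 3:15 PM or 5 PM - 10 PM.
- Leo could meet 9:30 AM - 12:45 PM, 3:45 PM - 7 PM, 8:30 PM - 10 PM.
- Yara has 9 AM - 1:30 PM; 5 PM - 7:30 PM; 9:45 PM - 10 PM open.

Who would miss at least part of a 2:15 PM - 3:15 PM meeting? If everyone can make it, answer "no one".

Jun, Leo, Yara

Jun: not fully free for 14:15-15:15. Kavya: free for 14:15-15:15. Pita: free for 14:15-15:15. Sven: free for 14:15-15:15. Leo: not fully free for 14:15-15:15. Yara: not fully free for 14:15-15:15.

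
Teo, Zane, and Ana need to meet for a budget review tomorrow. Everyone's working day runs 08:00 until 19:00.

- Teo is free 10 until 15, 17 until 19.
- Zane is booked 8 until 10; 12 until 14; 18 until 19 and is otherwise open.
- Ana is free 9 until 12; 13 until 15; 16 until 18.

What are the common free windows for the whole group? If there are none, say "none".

Teo free: 10:00-15:00, 17:00-19:00.
Zane free: 10:00-12:00, 14:00-18:00 (invert busy blocks within the working day).
Ana free: 09:00-12:00, 13:00-15:00, 16:00-18:00.
Teo ∩ Zane: 10:00-12:00, 14:00-15:00, 17:00-18:00.
Teo ∩ Zane ∩ Ana: 10:00-12:00, 14:00-15:00, 17:00-18:00.
So the common availability across everyone is 10:00-12:00, 14:00-15:00, 17:00-18:00.

10:00-12:00, 14:00-15:00, 17:00-18:00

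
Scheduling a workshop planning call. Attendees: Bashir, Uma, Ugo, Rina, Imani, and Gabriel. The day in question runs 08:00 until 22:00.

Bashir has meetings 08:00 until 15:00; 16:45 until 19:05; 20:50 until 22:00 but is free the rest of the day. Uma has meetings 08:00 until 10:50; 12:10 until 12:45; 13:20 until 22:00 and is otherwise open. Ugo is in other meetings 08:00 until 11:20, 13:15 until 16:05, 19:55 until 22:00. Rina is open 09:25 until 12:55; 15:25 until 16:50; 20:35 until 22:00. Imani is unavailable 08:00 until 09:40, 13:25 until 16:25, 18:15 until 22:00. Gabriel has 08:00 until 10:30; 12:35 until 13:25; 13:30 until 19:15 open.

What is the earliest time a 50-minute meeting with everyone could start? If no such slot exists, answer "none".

none

Bashir free: 15:00-16:45, 19:05-20:50 (invert busy blocks within the working day).
Uma free: 10:50-12:10, 12:45-13:20 (invert busy blocks within the working day).
Ugo free: 11:20-13:15, 16:05-19:55 (invert busy blocks within the working day).
Rina free: 09:25-12:55, 15:25-16:50, 20:35-22:00.
Imani free: 09:40-13:25, 16:25-18:15 (invert busy blocks within the working day).
Gabriel free: 08:00-10:30, 12:35-13:25, 13:30-19:15.
Bashir ∩ Uma: ∅.
Bashir ∩ Uma ∩ Ugo: ∅.
Bashir ∩ Uma ∩ Ugo ∩ Rina: ∅.
Bashir ∩ Uma ∩ Ugo ∩ Rina ∩ Imani: ∅.
Bashir ∩ Uma ∩ Ugo ∩ Rina ∩ Imani ∩ Gabriel: ∅.
There is no time when everyone is free.
No common window is at least 50 minutes long.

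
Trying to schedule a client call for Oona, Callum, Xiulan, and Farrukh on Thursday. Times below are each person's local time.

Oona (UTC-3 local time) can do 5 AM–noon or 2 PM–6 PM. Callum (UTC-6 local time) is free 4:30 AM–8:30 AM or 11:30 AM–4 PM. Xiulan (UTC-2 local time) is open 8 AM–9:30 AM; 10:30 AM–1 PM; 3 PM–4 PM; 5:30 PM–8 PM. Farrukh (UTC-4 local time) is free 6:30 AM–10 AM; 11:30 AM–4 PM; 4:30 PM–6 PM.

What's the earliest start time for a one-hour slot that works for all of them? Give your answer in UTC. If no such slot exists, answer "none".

Oona in UTC: 08:00-15:00, 17:00-21:00 (add 3h to convert from UTC-3).
Callum in UTC: 10:30-14:30, 17:30-22:00 (add 6h to convert from UTC-6).
Xiulan in UTC: 10:00-11:30, 12:30-15:00, 17:00-18:00, 19:30-22:00 (add 2h to convert from UTC-2).
Farrukh in UTC: 10:30-14:00, 15:30-20:00, 20:30-22:00 (add 4h to convert from UTC-4).
Oona ∩ Callum: 10:30-14:30, 17:30-21:00.
Oona ∩ Callum ∩ Xiulan: 10:30-11:30, 12:30-14:30, 17:30-18:00, 19:30-21:00.
Oona ∩ Callum ∩ Xiulan ∩ Farrukh: 10:30-11:30, 12:30-14:00, 17:30-18:00, 19:30-20:00, 20:30-21:00.
The first common window of at least 60 minutes is 10:30-11:30, so the earliest start is 10:30.

10:30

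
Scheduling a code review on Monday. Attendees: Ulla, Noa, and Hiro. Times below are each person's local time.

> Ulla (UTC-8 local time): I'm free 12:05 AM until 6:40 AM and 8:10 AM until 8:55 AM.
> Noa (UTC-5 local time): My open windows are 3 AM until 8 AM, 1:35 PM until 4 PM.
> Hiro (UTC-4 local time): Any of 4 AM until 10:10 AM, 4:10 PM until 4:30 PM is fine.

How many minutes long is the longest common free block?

Ulla in UTC: 08:05-14:40, 16:10-16:55 (add 8h to convert from UTC-8).
Noa in UTC: 08:00-13:00, 18:35-21:00 (add 5h to convert from UTC-5).
Hiro in UTC: 08:00-14:10, 20:10-20:30 (add 4h to convert from UTC-4).
Ulla ∩ Noa: 08:05-13:00.
Ulla ∩ Noa ∩ Hiro: 08:05-13:00.
So the common availability across everyone is 08:05-13:00.
The longest is 08:05-13:00 at 295 minutes.

295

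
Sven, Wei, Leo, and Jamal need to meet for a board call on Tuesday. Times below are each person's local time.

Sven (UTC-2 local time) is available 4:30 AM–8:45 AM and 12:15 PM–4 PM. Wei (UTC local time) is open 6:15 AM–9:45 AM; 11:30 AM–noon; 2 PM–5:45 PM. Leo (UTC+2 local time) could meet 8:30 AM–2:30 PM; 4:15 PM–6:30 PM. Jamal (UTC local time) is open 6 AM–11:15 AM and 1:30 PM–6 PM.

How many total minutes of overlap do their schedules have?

330

Sven in UTC: 06:30-10:45, 14:15-18:00 (add 2h to convert from UTC-2).
Wei in UTC: 06:15-09:45, 11:30-12:00, 14:00-17:45.
Leo in UTC: 06:30-12:30, 14:15-16:30 (subtract 2h to convert from UTC+2).
Jamal in UTC: 06:00-11:15, 13:30-18:00.
Sven ∩ Wei: 06:30-09:45, 14:15-17:45.
Sven ∩ Wei ∩ Leo: 06:30-09:45, 14:15-16:30.
Sven ∩ Wei ∩ Leo ∩ Jamal: 06:30-09:45, 14:15-16:30.
Summing the common windows: 195 + 135 = 330 minutes.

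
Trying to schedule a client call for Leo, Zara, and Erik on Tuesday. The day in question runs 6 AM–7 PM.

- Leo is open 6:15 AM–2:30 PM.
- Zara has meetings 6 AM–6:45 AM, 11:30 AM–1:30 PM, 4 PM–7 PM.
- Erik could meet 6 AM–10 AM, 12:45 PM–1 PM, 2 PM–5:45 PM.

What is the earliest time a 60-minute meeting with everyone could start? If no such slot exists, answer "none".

06:45

Leo free: 06:15-14:30.
Zara free: 06:45-11:30, 13:30-16:00 (invert busy blocks within the working day).
Erik free: 06:00-10:00, 12:45-13:00, 14:00-17:45.
Leo ∩ Zara: 06:45-11:30, 13:30-14:30.
Leo ∩ Zara ∩ Erik: 06:45-10:00, 14:00-14:30.
The first common window of at least 60 minutes is 06:45-10:00, so the earliest start is 06:45.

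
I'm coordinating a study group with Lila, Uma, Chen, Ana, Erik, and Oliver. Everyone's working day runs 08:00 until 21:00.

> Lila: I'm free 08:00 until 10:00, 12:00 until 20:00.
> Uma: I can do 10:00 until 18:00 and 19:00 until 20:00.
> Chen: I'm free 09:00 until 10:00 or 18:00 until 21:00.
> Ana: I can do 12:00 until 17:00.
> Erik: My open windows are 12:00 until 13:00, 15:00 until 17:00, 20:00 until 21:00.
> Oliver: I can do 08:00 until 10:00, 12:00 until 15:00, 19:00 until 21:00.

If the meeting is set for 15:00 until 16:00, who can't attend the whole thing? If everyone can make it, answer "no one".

Lila: free for 15:00-16:00. Uma: free for 15:00-16:00. Chen: not fully free for 15:00-16:00. Ana: free for 15:00-16:00. Erik: free for 15:00-16:00. Oliver: not fully free for 15:00-16:00.

Chen, Oliver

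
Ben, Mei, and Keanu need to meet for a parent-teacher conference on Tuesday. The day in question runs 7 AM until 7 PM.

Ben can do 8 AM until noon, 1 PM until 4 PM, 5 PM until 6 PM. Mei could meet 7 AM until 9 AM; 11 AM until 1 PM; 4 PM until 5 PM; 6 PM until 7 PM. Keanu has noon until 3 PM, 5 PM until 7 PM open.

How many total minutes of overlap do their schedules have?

Ben ∩ Mei: 08:00-09:00, 11:00-12:00.
Ben ∩ Mei ∩ Keanu: ∅.
There is no time when everyone is free.
There is no common window, so the total is 0 minutes.

0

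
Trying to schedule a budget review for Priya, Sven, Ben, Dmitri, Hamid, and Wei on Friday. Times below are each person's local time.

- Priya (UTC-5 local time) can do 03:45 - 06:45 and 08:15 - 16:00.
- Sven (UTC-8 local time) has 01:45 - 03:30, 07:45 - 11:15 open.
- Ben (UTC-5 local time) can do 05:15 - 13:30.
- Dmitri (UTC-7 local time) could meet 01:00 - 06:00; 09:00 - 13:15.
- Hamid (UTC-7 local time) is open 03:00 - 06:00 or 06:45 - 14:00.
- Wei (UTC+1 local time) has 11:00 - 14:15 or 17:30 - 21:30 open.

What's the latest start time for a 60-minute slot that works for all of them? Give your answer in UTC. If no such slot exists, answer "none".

17:30

Priya in UTC: 08:45-11:45, 13:15-21:00 (add 5h to convert from UTC-5).
Sven in UTC: 09:45-11:30, 15:45-19:15 (add 8h to convert from UTC-8).
Ben in UTC: 10:15-18:30 (add 5h to convert from UTC-5).
Dmitri in UTC: 08:00-13:00, 16:00-20:15 (add 7h to convert from UTC-7).
Hamid in UTC: 10:00-13:00, 13:45-21:00 (add 7h to convert from UTC-7).
Wei in UTC: 10:00-13:15, 16:30-20:30 (subtract 1h to convert from UTC+1).
Priya ∩ Sven: 09:45-11:30, 15:45-19:15.
Priya ∩ Sven ∩ Ben: 10:15-11:30, 15:45-18:30.
Priya ∩ Sven ∩ Ben ∩ Dmitri: 10:15-11:30, 16:00-18:30.
Priya ∩ Sven ∩ Ben ∩ Dmitri ∩ Hamid: 10:15-11:30, 16:00-18:30.
Priya ∩ Sven ∩ Ben ∩ Dmitri ∩ Hamid ∩ Wei: 10:15-11:30, 16:30-18:30.
The last common window of at least 60 minutes is 16:30-18:30; a 60-minute meeting can start as late as 17:30 and still end by 18:30.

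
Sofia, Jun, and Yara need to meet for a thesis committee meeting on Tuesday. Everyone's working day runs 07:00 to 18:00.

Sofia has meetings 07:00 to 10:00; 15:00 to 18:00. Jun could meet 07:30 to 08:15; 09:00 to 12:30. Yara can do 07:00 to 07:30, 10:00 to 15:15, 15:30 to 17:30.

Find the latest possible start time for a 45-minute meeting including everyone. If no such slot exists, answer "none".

Sofia free: 10:00-15:00 (invert busy blocks within the working day).
Jun free: 07:30-08:15, 09:00-12:30.
Yara free: 07:00-07:30, 10:00-15:15, 15:30-17:30.
Sofia ∩ Jun: 10:00-12:30.
Sofia ∩ Jun ∩ Yara: 10:00-12:30.
The last common window of at least 45 minutes is 10:00-12:30; a 45-minute meeting can start as late as 11:45 and still end by 12:30.

11:45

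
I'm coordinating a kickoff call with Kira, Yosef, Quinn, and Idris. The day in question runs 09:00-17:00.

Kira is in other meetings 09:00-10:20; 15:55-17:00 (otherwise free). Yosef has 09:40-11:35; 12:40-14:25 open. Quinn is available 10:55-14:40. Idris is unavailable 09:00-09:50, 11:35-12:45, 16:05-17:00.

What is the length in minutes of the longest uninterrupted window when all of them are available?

100

Kira free: 10:20-15:55 (invert busy blocks within the working day).
Yosef free: 09:40-11:35, 12:40-14:25.
Quinn free: 10:55-14:40.
Idris free: 09:50-11:35, 12:45-16:05 (invert busy blocks within the working day).
Kira ∩ Yosef: 10:20-11:35, 12:40-14:25.
Kira ∩ Yosef ∩ Quinn: 10:55-11:35, 12:40-14:25.
Kira ∩ Yosef ∩ Quinn ∩ Idris: 10:55-11:35, 12:45-14:25.
So the common availability across everyone is 10:55-11:35, 12:45-14:25.
The longest is 12:45-14:25 at 100 minutes.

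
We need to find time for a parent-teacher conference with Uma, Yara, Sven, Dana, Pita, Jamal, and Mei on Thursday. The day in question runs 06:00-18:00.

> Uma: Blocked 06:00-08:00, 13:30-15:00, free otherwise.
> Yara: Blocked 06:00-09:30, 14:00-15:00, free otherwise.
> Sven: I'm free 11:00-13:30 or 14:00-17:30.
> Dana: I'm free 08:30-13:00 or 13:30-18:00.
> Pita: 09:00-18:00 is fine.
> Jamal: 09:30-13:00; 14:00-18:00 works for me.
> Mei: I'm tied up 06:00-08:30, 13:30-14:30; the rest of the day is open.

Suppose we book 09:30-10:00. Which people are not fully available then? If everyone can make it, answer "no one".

Uma free: 08:00-13:30, 15:00-18:00 (invert busy blocks within the working day).
Yara free: 09:30-14:00, 15:00-18:00 (invert busy blocks within the working day).
Sven free: 11:00-13:30, 14:00-17:30.
Dana free: 08:30-13:00, 13:30-18:00.
Pita free: 09:00-18:00.
Jamal free: 09:30-13:00, 14:00-18:00.
Mei free: 08:30-13:30, 14:30-18:00 (invert busy blocks within the working day).
Uma: free for 09:30-10:00. Yara: free for 09:30-10:00. Sven: not fully free for 09:30-10:00. Dana: free for 09:30-10:00. Pita: free for 09:30-10:00. Jamal: free for 09:30-10:00. Mei: free for 09:30-10:00.

Sven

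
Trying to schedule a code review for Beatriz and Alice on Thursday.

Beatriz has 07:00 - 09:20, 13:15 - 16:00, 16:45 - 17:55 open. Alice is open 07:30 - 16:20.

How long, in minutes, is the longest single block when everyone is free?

Beatriz ∩ Alice: 07:30-09:20, 13:15-16:00.
The longest is 13:15-16:00 at 165 minutes.

165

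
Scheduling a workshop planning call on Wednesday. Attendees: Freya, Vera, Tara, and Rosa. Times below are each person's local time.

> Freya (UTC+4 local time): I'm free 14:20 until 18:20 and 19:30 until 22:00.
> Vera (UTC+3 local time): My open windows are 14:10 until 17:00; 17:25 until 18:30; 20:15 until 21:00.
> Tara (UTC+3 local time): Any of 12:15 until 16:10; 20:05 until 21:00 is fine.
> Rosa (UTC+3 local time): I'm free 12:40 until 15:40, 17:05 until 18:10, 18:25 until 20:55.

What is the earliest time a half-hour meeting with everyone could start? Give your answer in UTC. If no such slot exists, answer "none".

Freya in UTC: 10:20-14:20, 15:30-18:00 (subtract 4h to convert from UTC+4).
Vera in UTC: 11:10-14:00, 14:25-15:30, 17:15-18:00 (subtract 3h to convert from UTC+3).
Tara in UTC: 09:15-13:10, 17:05-18:00 (subtract 3h to convert from UTC+3).
Rosa in UTC: 09:40-12:40, 14:05-15:10, 15:25-17:55 (subtract 3h to convert from UTC+3).
Freya ∩ Vera: 11:10-14:00, 17:15-18:00.
Freya ∩ Vera ∩ Tara: 11:10-13:10, 17:15-18:00.
Freya ∩ Vera ∩ Tara ∩ Rosa: 11:10-12:40, 17:15-17:55.
So the common availability across everyone is 11:10-12:40, 17:15-17:55.
The first common window of at least 30 minutes is 11:10-12:40, so the earliest start is 11:10.

11:10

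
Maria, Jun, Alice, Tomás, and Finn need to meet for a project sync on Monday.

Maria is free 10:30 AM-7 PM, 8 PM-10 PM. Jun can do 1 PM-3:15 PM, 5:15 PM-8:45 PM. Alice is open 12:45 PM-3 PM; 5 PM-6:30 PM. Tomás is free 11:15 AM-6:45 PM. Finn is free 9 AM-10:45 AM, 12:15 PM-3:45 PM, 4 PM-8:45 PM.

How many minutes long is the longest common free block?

120

Maria ∩ Jun: 13:00-15:15, 17:15-19:00, 20:00-20:45.
Maria ∩ Jun ∩ Alice: 13:00-15:00, 17:15-18:30.
Maria ∩ Jun ∩ Alice ∩ Tomás: 13:00-15:00, 17:15-18:30.
Maria ∩ Jun ∩ Alice ∩ Tomás ∩ Finn: 13:00-15:00, 17:15-18:30.
The longest is 13:00-15:00 at 120 minutes.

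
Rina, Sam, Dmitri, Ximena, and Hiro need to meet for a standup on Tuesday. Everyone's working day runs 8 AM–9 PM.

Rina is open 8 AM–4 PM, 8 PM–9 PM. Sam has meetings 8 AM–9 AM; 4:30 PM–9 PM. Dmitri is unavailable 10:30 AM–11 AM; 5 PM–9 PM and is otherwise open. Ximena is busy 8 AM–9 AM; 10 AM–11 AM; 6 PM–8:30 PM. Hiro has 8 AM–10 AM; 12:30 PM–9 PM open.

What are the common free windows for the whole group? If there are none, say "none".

09:00-10:00, 12:30-16:00

Rina free: 08:00-16:00, 20:00-21:00.
Sam free: 09:00-16:30 (invert busy blocks within the working day).
Dmitri free: 08:00-10:30, 11:00-17:00 (invert busy blocks within the working day).
Ximena free: 09:00-10:00, 11:00-18:00, 20:30-21:00 (invert busy blocks within the working day).
Hiro free: 08:00-10:00, 12:30-21:00.
Rina ∩ Sam: 09:00-16:00.
Rina ∩ Sam ∩ Dmitri: 09:00-10:30, 11:00-16:00.
Rina ∩ Sam ∩ Dmitri ∩ Ximena: 09:00-10:00, 11:00-16:00.
Rina ∩ Sam ∩ Dmitri ∩ Ximena ∩ Hiro: 09:00-10:00, 12:30-16:00.
So the common availability across everyone is 09:00-10:00, 12:30-16:00.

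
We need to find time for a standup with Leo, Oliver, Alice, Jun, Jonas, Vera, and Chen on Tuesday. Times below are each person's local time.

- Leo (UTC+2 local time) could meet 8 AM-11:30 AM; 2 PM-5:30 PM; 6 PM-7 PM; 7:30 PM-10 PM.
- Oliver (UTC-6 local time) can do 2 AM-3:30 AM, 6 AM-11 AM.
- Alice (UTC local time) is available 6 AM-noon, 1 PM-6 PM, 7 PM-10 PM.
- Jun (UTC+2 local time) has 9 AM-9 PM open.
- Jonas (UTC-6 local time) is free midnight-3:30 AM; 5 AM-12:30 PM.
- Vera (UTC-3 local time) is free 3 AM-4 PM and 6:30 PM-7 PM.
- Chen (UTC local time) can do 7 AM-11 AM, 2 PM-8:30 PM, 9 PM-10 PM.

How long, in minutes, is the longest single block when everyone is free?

Leo in UTC: 06:00-09:30, 12:00-15:30, 16:00-17:00, 17:30-20:00 (subtract 2h to convert from UTC+2).
Oliver in UTC: 08:00-09:30, 12:00-17:00 (add 6h to convert from UTC-6).
Alice in UTC: 06:00-12:00, 13:00-18:00, 19:00-22:00.
Jun in UTC: 07:00-19:00 (subtract 2h to convert from UTC+2).
Jonas in UTC: 06:00-09:30, 11:00-18:30 (add 6h to convert from UTC-6).
Vera in UTC: 06:00-19:00, 21:30-22:00 (add 3h to convert from UTC-3).
Chen in UTC: 07:00-11:00, 14:00-20:30, 21:00-22:00.
Leo ∩ Oliver: 08:00-09:30, 12:00-15:30, 16:00-17:00.
Leo ∩ Oliver ∩ Alice: 08:00-09:30, 13:00-15:30, 16:00-17:00.
Leo ∩ Oliver ∩ Alice ∩ Jun: 08:00-09:30, 13:00-15:30, 16:00-17:00.
Leo ∩ Oliver ∩ Alice ∩ Jun ∩ Jonas: 08:00-09:30, 13:00-15:30, 16:00-17:00.
Leo ∩ Oliver ∩ Alice ∩ Jun ∩ Jonas ∩ Vera: 08:00-09:30, 13:00-15:30, 16:00-17:00.
Leo ∩ Oliver ∩ Alice ∩ Jun ∩ Jonas ∩ Vera ∩ Chen: 08:00-09:30, 14:00-15:30, 16:00-17:00.
The longest is 08:00-09:30 at 90 minutes.

90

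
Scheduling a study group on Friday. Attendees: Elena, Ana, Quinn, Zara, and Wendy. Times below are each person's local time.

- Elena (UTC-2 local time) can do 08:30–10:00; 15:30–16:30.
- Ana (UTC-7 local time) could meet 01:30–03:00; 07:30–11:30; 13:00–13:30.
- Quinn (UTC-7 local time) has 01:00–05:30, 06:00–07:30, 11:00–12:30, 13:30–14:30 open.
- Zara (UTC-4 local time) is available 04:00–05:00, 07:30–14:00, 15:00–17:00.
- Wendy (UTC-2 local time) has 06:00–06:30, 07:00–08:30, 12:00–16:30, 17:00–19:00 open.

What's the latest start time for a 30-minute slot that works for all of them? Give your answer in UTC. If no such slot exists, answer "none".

none

Elena in UTC: 10:30-12:00, 17:30-18:30 (add 2h to convert from UTC-2).
Ana in UTC: 08:30-10:00, 14:30-18:30, 20:00-20:30 (add 7h to convert from UTC-7).
Quinn in UTC: 08:00-12:30, 13:00-14:30, 18:00-19:30, 20:30-21:30 (add 7h to convert from UTC-7).
Zara in UTC: 08:00-09:00, 11:30-18:00, 19:00-21:00 (add 4h to convert from UTC-4).
Wendy in UTC: 08:00-08:30, 09:00-10:30, 14:00-18:30, 19:00-21:00 (add 2h to convert from UTC-2).
Elena ∩ Ana: 17:30-18:30.
Elena ∩ Ana ∩ Quinn: 18:00-18:30.
Elena ∩ Ana ∩ Quinn ∩ Zara: ∅.
Elena ∩ Ana ∩ Quinn ∩ Zara ∩ Wendy: ∅.
There is no time when everyone is free.
No common window is at least 30 minutes long.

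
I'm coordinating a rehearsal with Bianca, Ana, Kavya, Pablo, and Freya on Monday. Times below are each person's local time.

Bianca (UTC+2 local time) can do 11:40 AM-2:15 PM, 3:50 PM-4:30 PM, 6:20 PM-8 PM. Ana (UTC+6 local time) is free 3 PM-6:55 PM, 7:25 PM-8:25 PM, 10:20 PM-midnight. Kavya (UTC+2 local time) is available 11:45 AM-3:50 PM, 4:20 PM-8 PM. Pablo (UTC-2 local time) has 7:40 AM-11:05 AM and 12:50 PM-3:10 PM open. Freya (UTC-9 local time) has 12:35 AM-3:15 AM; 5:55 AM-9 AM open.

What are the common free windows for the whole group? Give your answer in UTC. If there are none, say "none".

Bianca in UTC: 09:40-12:15, 13:50-14:30, 16:20-18:00 (subtract 2h to convert from UTC+2).
Ana in UTC: 09:00-12:55, 13:25-14:25, 16:20-18:00 (subtract 6h to convert from UTC+6).
Kavya in UTC: 09:45-13:50, 14:20-18:00 (subtract 2h to convert from UTC+2).
Pablo in UTC: 09:40-13:05, 14:50-17:10 (add 2h to convert from UTC-2).
Freya in UTC: 09:35-12:15, 14:55-18:00 (add 9h to convert from UTC-9).
Bianca ∩ Ana: 09:40-12:15, 13:50-14:25, 16:20-18:00.
Bianca ∩ Ana ∩ Kavya: 09:45-12:15, 14:20-14:25, 16:20-18:00.
Bianca ∩ Ana ∩ Kavya ∩ Pablo: 09:45-12:15, 16:20-17:10.
Bianca ∩ Ana ∩ Kavya ∩ Pablo ∩ Freya: 09:45-12:15, 16:20-17:10.

09:45-12:15, 16:20-17:10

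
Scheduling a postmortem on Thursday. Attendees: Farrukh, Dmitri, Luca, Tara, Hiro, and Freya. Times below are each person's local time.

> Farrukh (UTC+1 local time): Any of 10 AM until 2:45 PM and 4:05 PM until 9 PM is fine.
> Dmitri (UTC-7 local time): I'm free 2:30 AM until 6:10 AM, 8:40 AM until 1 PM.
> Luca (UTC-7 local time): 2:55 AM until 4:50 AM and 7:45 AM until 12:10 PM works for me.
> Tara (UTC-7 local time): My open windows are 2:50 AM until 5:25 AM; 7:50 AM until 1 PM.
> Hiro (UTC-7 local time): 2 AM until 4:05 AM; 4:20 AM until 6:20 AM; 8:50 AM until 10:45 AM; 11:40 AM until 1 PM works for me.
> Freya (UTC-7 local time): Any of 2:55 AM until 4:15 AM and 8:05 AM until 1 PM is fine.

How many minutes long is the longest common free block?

Farrukh in UTC: 09:00-13:45, 15:05-20:00 (subtract 1h to convert from UTC+1).
Dmitri in UTC: 09:30-13:10, 15:40-20:00 (add 7h to convert from UTC-7).
Luca in UTC: 09:55-11:50, 14:45-19:10 (add 7h to convert from UTC-7).
Tara in UTC: 09:50-12:25, 14:50-20:00 (add 7h to convert from UTC-7).
Hiro in UTC: 09:00-11:05, 11:20-13:20, 15:50-17:45, 18:40-20:00 (add 7h to convert from UTC-7).
Freya in UTC: 09:55-11:15, 15:05-20:00 (add 7h to convert from UTC-7).
Farrukh ∩ Dmitri: 09:30-13:10, 15:40-20:00.
Farrukh ∩ Dmitri ∩ Luca: 09:55-11:50, 15:40-19:10.
Farrukh ∩ Dmitri ∩ Luca ∩ Tara: 09:55-11:50, 15:40-19:10.
Farrukh ∩ Dmitri ∩ Luca ∩ Tara ∩ Hiro: 09:55-11:05, 11:20-11:50, 15:50-17:45, 18:40-19:10.
Farrukh ∩ Dmitri ∩ Luca ∩ Tara ∩ Hiro ∩ Freya: 09:55-11:05, 15:50-17:45, 18:40-19:10.
So the common availability across everyone is 09:55-11:05, 15:50-17:45, 18:40-19:10.
The longest is 15:50-17:45 at 115 minutes.

115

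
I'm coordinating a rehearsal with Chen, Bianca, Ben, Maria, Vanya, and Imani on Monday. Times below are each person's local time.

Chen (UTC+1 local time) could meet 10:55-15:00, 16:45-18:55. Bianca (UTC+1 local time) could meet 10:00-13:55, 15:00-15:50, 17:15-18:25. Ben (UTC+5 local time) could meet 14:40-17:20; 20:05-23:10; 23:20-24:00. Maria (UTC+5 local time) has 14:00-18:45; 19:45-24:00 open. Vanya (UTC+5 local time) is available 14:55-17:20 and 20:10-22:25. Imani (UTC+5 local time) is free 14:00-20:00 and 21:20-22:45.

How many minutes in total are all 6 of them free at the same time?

210

Chen in UTC: 09:55-14:00, 15:45-17:55 (subtract 1h to convert from UTC+1).
Bianca in UTC: 09:00-12:55, 14:00-14:50, 16:15-17:25 (subtract 1h to convert from UTC+1).
Ben in UTC: 09:40-12:20, 15:05-18:10, 18:20-19:00 (subtract 5h to convert from UTC+5).
Maria in UTC: 09:00-13:45, 14:45-19:00 (subtract 5h to convert from UTC+5).
Vanya in UTC: 09:55-12:20, 15:10-17:25 (subtract 5h to convert from UTC+5).
Imani in UTC: 09:00-15:00, 16:20-17:45 (subtract 5h to convert from UTC+5).
Chen ∩ Bianca: 09:55-12:55, 16:15-17:25.
Chen ∩ Bianca ∩ Ben: 09:55-12:20, 16:15-17:25.
Chen ∩ Bianca ∩ Ben ∩ Maria: 09:55-12:20, 16:15-17:25.
Chen ∩ Bianca ∩ Ben ∩ Maria ∩ Vanya: 09:55-12:20, 16:15-17:25.
Chen ∩ Bianca ∩ Ben ∩ Maria ∩ Vanya ∩ Imani: 09:55-12:20, 16:20-17:25.
Those are the intersection windows.
Summing the common windows: 145 + 65 = 210 minutes.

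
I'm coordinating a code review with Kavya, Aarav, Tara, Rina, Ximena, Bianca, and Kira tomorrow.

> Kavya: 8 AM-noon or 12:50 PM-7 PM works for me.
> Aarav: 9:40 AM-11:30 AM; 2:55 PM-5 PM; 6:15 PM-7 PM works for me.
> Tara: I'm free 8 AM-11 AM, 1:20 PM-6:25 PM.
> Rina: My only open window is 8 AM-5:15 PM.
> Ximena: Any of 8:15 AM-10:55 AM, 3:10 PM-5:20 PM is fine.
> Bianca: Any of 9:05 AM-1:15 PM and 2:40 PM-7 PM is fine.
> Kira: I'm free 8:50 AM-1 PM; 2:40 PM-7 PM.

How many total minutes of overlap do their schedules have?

Kavya ∩ Aarav: 09:40-11:30, 14:55-17:00, 18:15-19:00.
Kavya ∩ Aarav ∩ Tara: 09:40-11:00, 14:55-17:00, 18:15-18:25.
Kavya ∩ Aarav ∩ Tara ∩ Rina: 09:40-11:00, 14:55-17:00.
Kavya ∩ Aarav ∩ Tara ∩ Rina ∩ Ximena: 09:40-10:55, 15:10-17:00.
Kavya ∩ Aarav ∩ Tara ∩ Rina ∩ Ximena ∩ Bianca: 09:40-10:55, 15:10-17:00.
Kavya ∩ Aarav ∩ Tara ∩ Rina ∩ Ximena ∩ Bianca ∩ Kira: 09:40-10:55, 15:10-17:00.
Summing the common windows: 75 + 110 = 185 minutes.

185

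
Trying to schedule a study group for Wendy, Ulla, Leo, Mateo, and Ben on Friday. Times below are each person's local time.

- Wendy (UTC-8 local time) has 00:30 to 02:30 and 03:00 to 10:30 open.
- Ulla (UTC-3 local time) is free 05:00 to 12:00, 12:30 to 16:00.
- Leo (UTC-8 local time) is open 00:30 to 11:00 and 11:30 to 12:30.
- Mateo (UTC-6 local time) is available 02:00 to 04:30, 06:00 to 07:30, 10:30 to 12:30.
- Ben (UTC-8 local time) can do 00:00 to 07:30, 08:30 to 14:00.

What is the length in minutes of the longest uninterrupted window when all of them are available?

120

Wendy in UTC: 08:30-10:30, 11:00-18:30 (add 8h to convert from UTC-8).
Ulla in UTC: 08:00-15:00, 15:30-19:00 (add 3h to convert from UTC-3).
Leo in UTC: 08:30-19:00, 19:30-20:30 (add 8h to convert from UTC-8).
Mateo in UTC: 08:00-10:30, 12:00-13:30, 16:30-18:30 (add 6h to convert from UTC-6).
Ben in UTC: 08:00-15:30, 16:30-22:00 (add 8h to convert from UTC-8).
Wendy ∩ Ulla: 08:30-10:30, 11:00-15:00, 15:30-18:30.
Wendy ∩ Ulla ∩ Leo: 08:30-10:30, 11:00-15:00, 15:30-18:30.
Wendy ∩ Ulla ∩ Leo ∩ Mateo: 08:30-10:30, 12:00-13:30, 16:30-18:30.
Wendy ∩ Ulla ∩ Leo ∩ Mateo ∩ Ben: 08:30-10:30, 12:00-13:30, 16:30-18:30.
The longest is 08:30-10:30 at 120 minutes.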